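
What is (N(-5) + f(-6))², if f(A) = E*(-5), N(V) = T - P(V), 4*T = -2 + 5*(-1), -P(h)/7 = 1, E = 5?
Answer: 6241/16 ≈ 390.06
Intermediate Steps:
P(h) = -7 (P(h) = -7*1 = -7)
T = -7/4 (T = (-2 + 5*(-1))/4 = (-2 - 5)/4 = (¼)*(-7) = -7/4 ≈ -1.7500)
N(V) = 21/4 (N(V) = -7/4 - 1*(-7) = -7/4 + 7 = 21/4)
f(A) = -25 (f(A) = 5*(-5) = -25)
(N(-5) + f(-6))² = (21/4 - 25)² = (-79/4)² = 6241/16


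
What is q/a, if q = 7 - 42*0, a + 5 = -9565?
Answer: -7/9570 ≈ -0.00073145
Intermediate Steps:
a = -9570 (a = -5 - 9565 = -9570)
q = 7 (q = 7 + 0 = 7)
q/a = 7/(-9570) = 7*(-1/9570) = -7/9570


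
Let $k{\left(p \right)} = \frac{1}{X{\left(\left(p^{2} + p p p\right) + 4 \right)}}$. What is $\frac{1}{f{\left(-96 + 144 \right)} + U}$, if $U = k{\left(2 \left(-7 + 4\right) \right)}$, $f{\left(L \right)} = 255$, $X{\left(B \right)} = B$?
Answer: $\frac{176}{44879} \approx 0.0039217$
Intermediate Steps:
$k{\left(p \right)} = \frac{1}{4 + p^{2} + p^{3}}$ ($k{\left(p \right)} = \frac{1}{\left(p^{2} + p p p\right) + 4} = \frac{1}{\left(p^{2} + p^{2} p\right) + 4} = \frac{1}{\left(p^{2} + p^{3}\right) + 4} = \frac{1}{4 + p^{2} + p^{3}}$)
$U = - \frac{1}{176}$ ($U = \frac{1}{4 + \left(2 \left(-7 + 4\right)\right)^{2} + \left(2 \left(-7 + 4\right)\right)^{3}} = \frac{1}{4 + \left(2 \left(-3\right)\right)^{2} + \left(2 \left(-3\right)\right)^{3}} = \frac{1}{4 + \left(-6\right)^{2} + \left(-6\right)^{3}} = \frac{1}{4 + 36 - 216} = \frac{1}{-176} = - \frac{1}{176} \approx -0.0056818$)
$\frac{1}{f{\left(-96 + 144 \right)} + U} = \frac{1}{255 - \frac{1}{176}} = \frac{1}{\frac{44879}{176}} = \frac{176}{44879}$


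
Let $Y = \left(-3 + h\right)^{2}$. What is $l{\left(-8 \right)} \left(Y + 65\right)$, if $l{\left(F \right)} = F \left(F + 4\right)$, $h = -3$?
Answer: $3232$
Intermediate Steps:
$Y = 36$ ($Y = \left(-3 - 3\right)^{2} = \left(-6\right)^{2} = 36$)
$l{\left(F \right)} = F \left(4 + F\right)$
$l{\left(-8 \right)} \left(Y + 65\right) = - 8 \left(4 - 8\right) \left(36 + 65\right) = \left(-8\right) \left(-4\right) 101 = 32 \cdot 101 = 3232$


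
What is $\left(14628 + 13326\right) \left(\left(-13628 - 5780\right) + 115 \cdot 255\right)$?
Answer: $277219818$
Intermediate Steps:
$\left(14628 + 13326\right) \left(\left(-13628 - 5780\right) + 115 \cdot 255\right) = 27954 \left(-19408 + 29325\right) = 27954 \cdot 9917 = 277219818$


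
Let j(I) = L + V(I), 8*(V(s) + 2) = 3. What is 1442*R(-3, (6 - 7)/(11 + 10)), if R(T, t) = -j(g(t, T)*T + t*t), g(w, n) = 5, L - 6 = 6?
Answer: -59843/4 ≈ -14961.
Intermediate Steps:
L = 12 (L = 6 + 6 = 12)
V(s) = -13/8 (V(s) = -2 + (1/8)*3 = -2 + 3/8 = -13/8)
j(I) = 83/8 (j(I) = 12 - 13/8 = 83/8)
R(T, t) = -83/8 (R(T, t) = -1*83/8 = -83/8)
1442*R(-3, (6 - 7)/(11 + 10)) = 1442*(-83/8) = -59843/4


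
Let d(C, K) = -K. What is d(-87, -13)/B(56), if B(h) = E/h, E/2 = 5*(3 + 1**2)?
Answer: 91/5 ≈ 18.200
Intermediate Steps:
E = 40 (E = 2*(5*(3 + 1**2)) = 2*(5*(3 + 1)) = 2*(5*4) = 2*20 = 40)
B(h) = 40/h
d(-87, -13)/B(56) = (-1*(-13))/((40/56)) = 13/((40*(1/56))) = 13/(5/7) = 13*(7/5) = 91/5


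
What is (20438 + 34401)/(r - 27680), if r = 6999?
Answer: -54839/20681 ≈ -2.6517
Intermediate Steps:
(20438 + 34401)/(r - 27680) = (20438 + 34401)/(6999 - 27680) = 54839/(-20681) = 54839*(-1/20681) = -54839/20681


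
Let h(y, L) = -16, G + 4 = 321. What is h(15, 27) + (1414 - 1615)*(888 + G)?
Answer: -242221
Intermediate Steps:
G = 317 (G = -4 + 321 = 317)
h(15, 27) + (1414 - 1615)*(888 + G) = -16 + (1414 - 1615)*(888 + 317) = -16 - 201*1205 = -16 - 242205 = -242221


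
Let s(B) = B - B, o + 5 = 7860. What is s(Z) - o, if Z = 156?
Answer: -7855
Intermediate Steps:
o = 7855 (o = -5 + 7860 = 7855)
s(B) = 0
s(Z) - o = 0 - 1*7855 = 0 - 7855 = -7855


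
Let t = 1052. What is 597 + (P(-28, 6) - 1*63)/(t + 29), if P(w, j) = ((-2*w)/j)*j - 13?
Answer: 645337/1081 ≈ 596.98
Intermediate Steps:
P(w, j) = -13 - 2*w (P(w, j) = (-2*w/j)*j - 13 = -2*w - 13 = -13 - 2*w)
597 + (P(-28, 6) - 1*63)/(t + 29) = 597 + ((-13 - 2*(-28)) - 1*63)/(1052 + 29) = 597 + ((-13 + 56) - 63)/1081 = 597 + (43 - 63)*(1/1081) = 597 - 20*1/1081 = 597 - 20/1081 = 645337/1081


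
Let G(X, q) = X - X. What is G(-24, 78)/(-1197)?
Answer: 0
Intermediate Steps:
G(X, q) = 0
G(-24, 78)/(-1197) = 0/(-1197) = 0*(-1/1197) = 0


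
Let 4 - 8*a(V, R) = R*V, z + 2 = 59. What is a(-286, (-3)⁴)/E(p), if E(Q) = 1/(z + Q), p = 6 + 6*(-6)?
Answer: 312795/4 ≈ 78199.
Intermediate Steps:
z = 57 (z = -2 + 59 = 57)
p = -30 (p = 6 - 36 = -30)
E(Q) = 1/(57 + Q)
a(V, R) = ½ - R*V/8
a(-286, (-3)⁴)/E(p) = (½ - ⅛*(-3)⁴*(-286))/(1/(57 - 30)) = (½ - ⅛*81*(-286))/(1/27) = (½ + 11583/4)/(1/27) = (11585/4)*27 = 312795/4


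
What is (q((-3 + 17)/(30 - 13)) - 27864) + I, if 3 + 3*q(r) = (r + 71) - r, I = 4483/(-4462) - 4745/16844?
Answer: -3138890414899/112736892 ≈ -27843.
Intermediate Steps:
I = -48341921/37578964 (I = 4483*(-1/4462) - 4745*1/16844 = -4483/4462 - 4745/16844 = -48341921/37578964 ≈ -1.2864)
q(r) = 68/3 (q(r) = -1 + ((r + 71) - r)/3 = -1 + ((71 + r) - r)/3 = -1 + (⅓)*71 = -1 + 71/3 = 68/3)
(q((-3 + 17)/(30 - 13)) - 27864) + I = (68/3 - 27864) - 48341921/37578964 = -83524/3 - 48341921/37578964 = -3138890414899/112736892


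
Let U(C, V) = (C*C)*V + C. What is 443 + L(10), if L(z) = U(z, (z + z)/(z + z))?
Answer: 553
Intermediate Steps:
U(C, V) = C + V*C² (U(C, V) = C²*V + C = V*C² + C = C + V*C²)
L(z) = z*(1 + z) (L(z) = z*(1 + z*((z + z)/(z + z))) = z*(1 + z*((2*z)/((2*z)))) = z*(1 + z*((2*z)*(1/(2*z)))) = z*(1 + z*1) = z*(1 + z))
443 + L(10) = 443 + 10*(1 + 10) = 443 + 10*11 = 443 + 110 = 553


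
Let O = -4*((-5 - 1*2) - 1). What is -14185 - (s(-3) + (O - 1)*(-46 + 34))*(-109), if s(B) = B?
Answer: -55060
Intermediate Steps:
O = 32 (O = -4*((-5 - 2) - 1) = -4*(-7 - 1) = -4*(-8) = 32)
-14185 - (s(-3) + (O - 1)*(-46 + 34))*(-109) = -14185 - (-3 + (32 - 1)*(-46 + 34))*(-109) = -14185 - (-3 + 31*(-12))*(-109) = -14185 - (-3 - 372)*(-109) = -14185 - (-375)*(-109) = -14185 - 1*40875 = -14185 - 40875 = -55060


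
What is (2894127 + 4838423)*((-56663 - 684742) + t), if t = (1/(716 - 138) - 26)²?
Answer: -956770593444761025/167042 ≈ -5.7277e+12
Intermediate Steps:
t = 225810729/334084 (t = (1/578 - 26)² = (-15027/578)² = 225810729/334084 ≈ 675.91)
(2894127 + 4838423)*((-56663 - 684742) + t) = (2894127 + 4838423)*((-56663 - 684742) + 225810729/334084) = 7732550*(-741405 + 225810729/334084) = 7732550*(-247465737291/334084) = -956770593444761025/167042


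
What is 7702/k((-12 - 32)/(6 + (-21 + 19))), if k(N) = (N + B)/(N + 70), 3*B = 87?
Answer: 227209/9 ≈ 25245.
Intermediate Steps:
B = 29 (B = (1/3)*87 = 29)
k(N) = (29 + N)/(70 + N) (k(N) = (N + 29)/(N + 70) = (29 + N)/(70 + N))
7702/k((-12 - 32)/(6 + (-21 + 19))) = 7702/(((29 + (-12 - 32)/(6 + (-21 + 19)))/(70 + (-12 - 32)/(6 + (-21 + 19))))) = 7702/(((29 - 44/(6 - 2))/(70 - 44/(6 - 2)))) = 7702/(((29 - 44/4)/(70 - 44/4))) = 7702/(((29 - 44*1/4)/(70 - 44*1/4))) = 7702/(((29 - 11)/(70 - 11))) = 7702/((18/59)) = 7702/(((1/59)*18)) = 7702/(18/59) = 7702*(59/18) = 227209/9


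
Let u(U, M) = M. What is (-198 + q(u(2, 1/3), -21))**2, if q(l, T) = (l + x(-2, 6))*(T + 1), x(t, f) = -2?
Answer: 244036/9 ≈ 27115.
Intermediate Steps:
q(l, T) = (1 + T)*(-2 + l) (q(l, T) = (l - 2)*(T + 1) = (-2 + l)*(1 + T) = (1 + T)*(-2 + l))
(-198 + q(u(2, 1/3), -21))**2 = (-198 + (-2 + 1/3 - 2*(-21) - 21/3))**2 = (-198 + (-2 + 1/3 + 42 - 21*1/3))**2 = (-198 + (-2 + 1/3 + 42 - 7))**2 = (-198 + 100/3)**2 = (-494/3)**2 = 244036/9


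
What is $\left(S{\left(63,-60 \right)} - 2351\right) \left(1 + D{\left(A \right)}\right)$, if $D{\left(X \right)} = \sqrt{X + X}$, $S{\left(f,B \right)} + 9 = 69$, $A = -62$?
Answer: $-2291 - 4582 i \sqrt{31} \approx -2291.0 - 25512.0 i$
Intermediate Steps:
$S{\left(f,B \right)} = 60$ ($S{\left(f,B \right)} = -9 + 69 = 60$)
$D{\left(X \right)} = \sqrt{2} \sqrt{X}$ ($D{\left(X \right)} = \sqrt{2 X} = \sqrt{2} \sqrt{X}$)
$\left(S{\left(63,-60 \right)} - 2351\right) \left(1 + D{\left(A \right)}\right) = \left(60 - 2351\right) \left(1 + \sqrt{2} \sqrt{-62}\right) = - 2291 \left(1 + \sqrt{2} i \sqrt{62}\right) = - 2291 \left(1 + 2 i \sqrt{31}\right) = -2291 - 4582 i \sqrt{31}$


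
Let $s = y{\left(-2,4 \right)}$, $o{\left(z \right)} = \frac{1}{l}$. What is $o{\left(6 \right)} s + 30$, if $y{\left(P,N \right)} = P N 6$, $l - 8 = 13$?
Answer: $\frac{194}{7} \approx 27.714$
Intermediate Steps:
$l = 21$ ($l = 8 + 13 = 21$)
$y{\left(P,N \right)} = 6 N P$ ($y{\left(P,N \right)} = N P 6 = 6 N P$)
$o{\left(z \right)} = \frac{1}{21}$
$s = -48$ ($s = 6 \cdot 4 \left(-2\right) = -48$)
$o{\left(6 \right)} s + 30 = \frac{1}{21} \left(-48\right) + 30 = - \frac{16}{7} + 30 = \frac{194}{7}$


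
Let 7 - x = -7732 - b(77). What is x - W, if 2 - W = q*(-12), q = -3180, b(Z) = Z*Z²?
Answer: 502430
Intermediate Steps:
b(Z) = Z³
W = -38158 (W = 2 - (-3180)*(-12) = 2 - 1*38160 = 2 - 38160 = -38158)
x = 464272 (x = 7 - (-7732 - 1*77³) = 7 - (-7732 - 1*456533) = 7 - (-7732 - 456533) = 7 - 1*(-464265) = 7 + 464265 = 464272)
x - W = 464272 - 1*(-38158) = 464272 + 38158 = 502430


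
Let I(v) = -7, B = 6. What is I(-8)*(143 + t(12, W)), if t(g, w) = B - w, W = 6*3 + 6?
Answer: -875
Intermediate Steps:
W = 24 (W = 18 + 6 = 24)
t(g, w) = 6 - w
I(-8)*(143 + t(12, W)) = -7*(143 + (6 - 1*24)) = -7*(143 + (6 - 24)) = -7*(143 - 18) = -7*125 = -875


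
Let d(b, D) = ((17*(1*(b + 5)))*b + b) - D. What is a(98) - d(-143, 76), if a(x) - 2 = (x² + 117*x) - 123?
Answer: -314310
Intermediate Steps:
a(x) = -121 + x² + 117*x (a(x) = 2 + ((x² + 117*x) - 123) = 2 + (-123 + x² + 117*x) = -121 + x² + 117*x)
d(b, D) = b - D + b*(85 + 17*b) (d(b, D) = ((17*(1*(5 + b)))*b + b) - D = ((17*(5 + b))*b + b) - D = ((85 + 17*b)*b + b) - D = (b*(85 + 17*b) + b) - D = (b + b*(85 + 17*b)) - D = b - D + b*(85 + 17*b))
a(98) - d(-143, 76) = (-121 + 98² + 117*98) - (-1*76 + 17*(-143)² + 86*(-143)) = (-121 + 9604 + 11466) - (-76 + 17*20449 - 12298) = 20949 - (-76 + 347633 - 12298) = 20949 - 1*335259 = 20949 - 335259 = -314310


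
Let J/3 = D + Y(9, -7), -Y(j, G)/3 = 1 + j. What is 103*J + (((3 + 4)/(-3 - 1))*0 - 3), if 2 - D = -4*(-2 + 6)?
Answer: -3711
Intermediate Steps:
Y(j, G) = -3 - 3*j (Y(j, G) = -3*(1 + j) = -3 - 3*j)
D = 18 (D = 2 - (-4)*(-2 + 6) = 2 - (-4)*4 = 2 - 1*(-16) = 2 + 16 = 18)
J = -36 (J = 3*(18 + (-3 - 3*9)) = 3*(18 + (-3 - 27)) = 3*(18 - 30) = 3*(-12) = -36)
103*J + (((3 + 4)/(-3 - 1))*0 - 3) = 103*(-36) + (((3 + 4)/(-3 - 1))*0 - 3) = -3708 + ((7/(-4))*0 - 3) = -3708 + ((7*(-¼))*0 - 3) = -3708 + (-7/4*0 - 3) = -3708 + (0 - 3) = -3708 - 3 = -3711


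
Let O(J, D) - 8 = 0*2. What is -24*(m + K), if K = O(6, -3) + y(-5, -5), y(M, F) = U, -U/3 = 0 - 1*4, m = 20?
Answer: -960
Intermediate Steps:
U = 12 (U = -3*(0 - 1*4) = -3*(0 - 4) = -3*(-4) = 12)
O(J, D) = 8 (O(J, D) = 8 + 0*2 = 8 + 0 = 8)
y(M, F) = 12
K = 20 (K = 8 + 12 = 20)
-24*(m + K) = -24*(20 + 20) = -24*40 = -960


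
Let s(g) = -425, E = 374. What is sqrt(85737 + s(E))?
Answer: 8*sqrt(1333) ≈ 292.08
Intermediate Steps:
sqrt(85737 + s(E)) = sqrt(85737 - 425) = sqrt(85312) = 8*sqrt(1333)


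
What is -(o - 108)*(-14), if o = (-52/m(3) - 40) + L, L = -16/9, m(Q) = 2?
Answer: -22148/9 ≈ -2460.9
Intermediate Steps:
L = -16/9 (L = -16*1/9 = -16/9 ≈ -1.7778)
o = -610/9 (o = (-52/2 - 40) - 16/9 = (-52*1/2 - 40) - 16/9 = (-26 - 40) - 16/9 = -66 - 16/9 = -610/9 ≈ -67.778)
-(o - 108)*(-14) = -(-610/9 - 108)*(-14) = -(-1582)*(-14)/9 = -1*22148/9 = -22148/9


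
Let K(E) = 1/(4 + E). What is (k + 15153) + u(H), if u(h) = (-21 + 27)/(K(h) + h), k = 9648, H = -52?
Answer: 61927809/2497 ≈ 24801.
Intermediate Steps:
u(h) = 6/(h + 1/(4 + h)) (u(h) = (-21 + 27)/(1/(4 + h) + h) = 6/(h + 1/(4 + h)))
(k + 15153) + u(H) = (9648 + 15153) + 6*(4 - 52)/(1 - 52*(4 - 52)) = 24801 + 6*(-48)/(1 - 52*(-48)) = 24801 + 6*(-48)/(1 + 2496) = 24801 + 6*(-48)/2497 = 24801 + 6*(1/2497)*(-48) = 24801 - 288/2497 = 61927809/2497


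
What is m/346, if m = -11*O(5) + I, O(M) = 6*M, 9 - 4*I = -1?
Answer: -655/692 ≈ -0.94653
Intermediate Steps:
I = 5/2 (I = 9/4 - ¼*(-1) = 9/4 + ¼ = 5/2 ≈ 2.5000)
m = -655/2 (m = -66*5 + 5/2 = -11*30 + 5/2 = -330 + 5/2 = -655/2 ≈ -327.50)
m/346 = -655/2/346 = -655/2*1/346 = -655/692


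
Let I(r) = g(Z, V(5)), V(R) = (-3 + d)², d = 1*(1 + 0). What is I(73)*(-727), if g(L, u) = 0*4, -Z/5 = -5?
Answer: 0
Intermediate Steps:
Z = 25 (Z = -5*(-5) = 25)
d = 1 (d = 1*1 = 1)
V(R) = 4 (V(R) = (-3 + 1)² = (-2)² = 4)
g(L, u) = 0
I(r) = 0
I(73)*(-727) = 0*(-727) = 0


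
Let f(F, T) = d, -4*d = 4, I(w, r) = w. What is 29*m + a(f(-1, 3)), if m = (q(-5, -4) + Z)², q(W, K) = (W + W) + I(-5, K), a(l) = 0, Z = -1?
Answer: 7424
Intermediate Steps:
d = -1 (d = -¼*4 = -1)
f(F, T) = -1
q(W, K) = -5 + 2*W (q(W, K) = (W + W) - 5 = 2*W - 5 = -5 + 2*W)
m = 256 (m = ((-5 + 2*(-5)) - 1)² = ((-5 - 10) - 1)² = (-15 - 1)² = (-16)² = 256)
29*m + a(f(-1, 3)) = 29*256 + 0 = 7424 + 0 = 7424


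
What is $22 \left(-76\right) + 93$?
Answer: $-1579$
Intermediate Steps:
$22 \left(-76\right) + 93 = -1672 + 93 = -1579$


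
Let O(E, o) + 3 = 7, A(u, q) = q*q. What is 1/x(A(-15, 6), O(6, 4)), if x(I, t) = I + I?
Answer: 1/72 ≈ 0.013889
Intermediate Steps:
A(u, q) = q**2
O(E, o) = 4 (O(E, o) = -3 + 7 = 4)
x(I, t) = 2*I
1/x(A(-15, 6), O(6, 4)) = 1/(2*6**2) = 1/(2*36) = 1/72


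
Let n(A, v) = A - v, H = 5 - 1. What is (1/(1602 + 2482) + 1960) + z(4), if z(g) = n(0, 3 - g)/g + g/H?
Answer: 4004873/2042 ≈ 1961.3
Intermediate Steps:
H = 4
z(g) = g/4 + (-3 + g)/g (z(g) = (0 - (3 - g))/g + g/4 = (0 + (-3 + g))/g + g*(¼) = (-3 + g)/g + g/4 = g/4 + (-3 + g)/g)
(1/(1602 + 2482) + 1960) + z(4) = (1/(1602 + 2482) + 1960) + (1 - 3/4 + (¼)*4) = (1/4084 + 1960) + (1 - 3*¼ + 1) = (1/4084 + 1960) + (1 - ¾ + 1) = 8004641/4084 + 5/4 = 4004873/2042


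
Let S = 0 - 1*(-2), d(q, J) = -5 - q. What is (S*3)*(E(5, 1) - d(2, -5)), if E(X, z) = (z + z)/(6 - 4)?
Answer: 48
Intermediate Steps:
E(X, z) = z (E(X, z) = (2*z)/2 = (2*z)*(1/2) = z)
S = 2 (S = 0 + 2 = 2)
(S*3)*(E(5, 1) - d(2, -5)) = (2*3)*(1 - (-5 - 1*2)) = 6*(1 - (-5 - 2)) = 6*(1 - 1*(-7)) = 6*(1 + 7) = 6*8 = 48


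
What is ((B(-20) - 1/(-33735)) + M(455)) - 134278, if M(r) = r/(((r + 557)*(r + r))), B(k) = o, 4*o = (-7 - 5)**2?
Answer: -9165995397121/68279640 ≈ -1.3424e+5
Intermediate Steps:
o = 36 (o = (-7 - 5)**2/4 = (1/4)*(-12)**2 = (1/4)*144 = 36)
B(k) = 36
M(r) = 1/(2*(557 + r)) (M(r) = r/(((557 + r)*(2*r))) = r/((2*r*(557 + r))) = r*(1/(2*r*(557 + r))) = 1/(2*(557 + r)))
((B(-20) - 1/(-33735)) + M(455)) - 134278 = ((36 - 1/(-33735)) + 1/(2*(557 + 455))) - 134278 = ((36 - 1*(-1/33735)) + (1/2)/1012) - 134278 = ((36 + 1/33735) + (1/2)*(1/1012)) - 134278 = (1214461/33735 + 1/2024) - 134278 = 2458102799/68279640 - 134278 = -9165995397121/68279640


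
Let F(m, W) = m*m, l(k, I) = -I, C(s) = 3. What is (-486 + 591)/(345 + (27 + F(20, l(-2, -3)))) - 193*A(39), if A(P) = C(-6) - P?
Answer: 5363961/772 ≈ 6948.1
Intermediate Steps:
A(P) = 3 - P
F(m, W) = m²
(-486 + 591)/(345 + (27 + F(20, l(-2, -3)))) - 193*A(39) = (-486 + 591)/(345 + (27 + 20²)) - 193*(3 - 1*39) = 105/(345 + (27 + 400)) - 193*(3 - 39) = 105/(345 + 427) - 193*(-36) = 105/772 + 6948 = 5363961/772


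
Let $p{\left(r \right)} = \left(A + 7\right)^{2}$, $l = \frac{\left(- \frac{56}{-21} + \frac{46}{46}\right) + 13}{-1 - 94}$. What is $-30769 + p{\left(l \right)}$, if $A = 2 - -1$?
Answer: $-30669$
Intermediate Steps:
$A = 3$ ($A = 2 + 1 = 3$)
$l = - \frac{10}{57}$ ($l = \frac{\left(\left(-56\right) \left(- \frac{1}{21}\right) + 46 \cdot \frac{1}{46}\right) + 13}{-95} = \left(\left(\frac{8}{3} + 1\right) + 13\right) \left(- \frac{1}{95}\right) = \left(\frac{11}{3} + 13\right) \left(- \frac{1}{95}\right) = \frac{50}{3} \left(- \frac{1}{95}\right) = - \frac{10}{57} \approx -0.17544$)
$p{\left(r \right)} = 100$ ($p{\left(r \right)} = \left(3 + 7\right)^{2} = 10^{2} = 100$)
$-30769 + p{\left(l \right)} = -30769 + 100 = -30669$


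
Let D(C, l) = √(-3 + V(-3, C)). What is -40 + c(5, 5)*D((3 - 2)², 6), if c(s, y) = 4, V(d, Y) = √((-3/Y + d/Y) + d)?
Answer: -40 + 4*√(-3 + 3*I) ≈ -36.847 + 7.6119*I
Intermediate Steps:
V(d, Y) = √(d - 3/Y + d/Y)
D(C, l) = √(-3 + √((-6 - 3*C)/C)) (D(C, l) = √(-3 + √((-3 - 3 + C*(-3))/C)) = √(-3 + √((-3 - 3 - 3*C)/C)) = √(-3 + √((-6 - 3*C)/C)))
-40 + c(5, 5)*D((3 - 2)², 6) = -40 + 4*√(-3 + √3*√((-2 - (3 - 2)²)/((3 - 2)²))) = -40 + 4*√(-3 + √3*√((-2 - 1*1²)/(1²))) = -40 + 4*√(-3 + √3*√((-2 - 1*1)/1)) = -40 + 4*√(-3 + √3*√(1*(-2 - 1))) = -40 + 4*√(-3 + √3*√(1*(-3))) = -40 + 4*√(-3 + √3*√(-3)) = -40 + 4*√(-3 + √3*(I*√3)) = -40 + 4*√(-3 + 3*I)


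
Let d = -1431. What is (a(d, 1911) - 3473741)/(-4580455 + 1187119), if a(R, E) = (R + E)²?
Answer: 3243341/3393336 ≈ 0.95580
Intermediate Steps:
a(R, E) = (E + R)²
(a(d, 1911) - 3473741)/(-4580455 + 1187119) = ((1911 - 1431)² - 3473741)/(-4580455 + 1187119) = (480² - 3473741)/(-3393336) = (230400 - 3473741)*(-1/3393336) = -3243341*(-1/3393336) = 3243341/3393336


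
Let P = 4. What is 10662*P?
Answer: 42648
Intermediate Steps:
10662*P = 10662*4 = 42648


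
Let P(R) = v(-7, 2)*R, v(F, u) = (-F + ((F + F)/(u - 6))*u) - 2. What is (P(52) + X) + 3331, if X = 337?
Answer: 4292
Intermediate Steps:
v(F, u) = -2 - F + 2*F*u/(-6 + u) (v(F, u) = (-F + ((2*F)/(-6 + u))*u) - 2 = (-F + (2*F/(-6 + u))*u) - 2 = (-F + 2*F*u/(-6 + u)) - 2 = -2 - F + 2*F*u/(-6 + u))
P(R) = 12*R (P(R) = ((12 - 2*2 + 6*(-7) - 7*2)/(-6 + 2))*R = ((12 - 4 - 42 - 14)/(-4))*R = (-¼*(-48))*R = 12*R)
(P(52) + X) + 3331 = (12*52 + 337) + 3331 = (624 + 337) + 3331 = 961 + 3331 = 4292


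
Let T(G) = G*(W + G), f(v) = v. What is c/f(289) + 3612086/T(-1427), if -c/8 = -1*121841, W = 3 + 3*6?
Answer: 978350556195/289919309 ≈ 3374.6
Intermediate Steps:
W = 21 (W = 3 + 18 = 21)
T(G) = G*(21 + G)
c = 974728 (c = -(-8)*121841 = -8*(-121841) = 974728)
c/f(289) + 3612086/T(-1427) = 974728/289 + 3612086/((-1427*(21 - 1427))) = 974728*(1/289) + 3612086/((-1427*(-1406))) = 974728/289 + 3612086/2006362 = 974728/289 + 3612086*(1/2006362) = 974728/289 + 1806043/1003181 = 978350556195/289919309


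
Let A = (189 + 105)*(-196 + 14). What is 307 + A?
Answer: -53201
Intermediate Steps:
A = -53508 (A = 294*(-182) = -53508)
307 + A = 307 - 53508 = -53201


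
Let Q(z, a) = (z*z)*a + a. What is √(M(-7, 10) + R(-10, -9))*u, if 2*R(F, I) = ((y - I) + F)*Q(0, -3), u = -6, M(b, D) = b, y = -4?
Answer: -3*√2 ≈ -4.2426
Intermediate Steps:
Q(z, a) = a + a*z² (Q(z, a) = z²*a + a = a*z² + a = a + a*z²)
R(F, I) = 6 - 3*F/2 + 3*I/2 (R(F, I) = (((-4 - I) + F)*(-3*(1 + 0²)))/2 = ((-4 + F - I)*(-3*(1 + 0)))/2 = ((-4 + F - I)*(-3*1))/2 = ((-4 + F - I)*(-3))/2 = (12 - 3*F + 3*I)/2 = 6 - 3*F/2 + 3*I/2)
√(M(-7, 10) + R(-10, -9))*u = √(-7 + (6 - 3/2*(-10) + (3/2)*(-9)))*(-6) = √(-7 + (6 + 15 - 27/2))*(-6) = √(-7 + 15/2)*(-6) = √(½)*(-6) = (√2/2)*(-6) = -3*√2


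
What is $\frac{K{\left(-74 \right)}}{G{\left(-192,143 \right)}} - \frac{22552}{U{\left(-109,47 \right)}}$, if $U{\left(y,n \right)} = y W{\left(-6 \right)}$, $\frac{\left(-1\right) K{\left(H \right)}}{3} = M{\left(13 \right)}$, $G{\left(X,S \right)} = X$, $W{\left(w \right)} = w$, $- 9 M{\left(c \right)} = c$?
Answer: $- \frac{2166409}{62784} \approx -34.506$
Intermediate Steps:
$M{\left(c \right)} = - \frac{c}{9}$
$K{\left(H \right)} = \frac{13}{3}$ ($K{\left(H \right)} = - 3 \left(\left(- \frac{1}{9}\right) 13\right) = \left(-3\right) \left(- \frac{13}{9}\right) = \frac{13}{3}$)
$U{\left(y,n \right)} = - 6 y$ ($U{\left(y,n \right)} = y \left(-6\right) = - 6 y$)
$\frac{K{\left(-74 \right)}}{G{\left(-192,143 \right)}} - \frac{22552}{U{\left(-109,47 \right)}} = \frac{13}{3 \left(-192\right)} - \frac{22552}{\left(-6\right) \left(-109\right)} = \frac{13}{3} \left(- \frac{1}{192}\right) - \frac{22552}{654} = - \frac{13}{576} - \frac{11276}{327} = - \frac{2166409}{62784}$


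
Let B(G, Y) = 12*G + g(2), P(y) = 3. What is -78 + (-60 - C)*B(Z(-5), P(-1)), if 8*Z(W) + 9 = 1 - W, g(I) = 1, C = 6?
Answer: 153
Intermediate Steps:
Z(W) = -1 - W/8 (Z(W) = -9/8 + (1 - W)/8 = -9/8 + (⅛ - W/8) = -1 - W/8)
B(G, Y) = 1 + 12*G (B(G, Y) = 12*G + 1 = 1 + 12*G)
-78 + (-60 - C)*B(Z(-5), P(-1)) = -78 + (-60 - 1*6)*(1 + 12*(-1 - ⅛*(-5))) = -78 + (-60 - 6)*(1 + 12*(-1 + 5/8)) = -78 - 66*(1 + 12*(-3/8)) = -78 - 66*(1 - 9/2) = -78 - 66*(-7/2) = -78 + 231 = 153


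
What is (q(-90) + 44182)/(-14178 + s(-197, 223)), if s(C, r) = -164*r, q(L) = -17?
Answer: -8833/10150 ≈ -0.87025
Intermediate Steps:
(q(-90) + 44182)/(-14178 + s(-197, 223)) = (-17 + 44182)/(-14178 - 164*223) = 44165/(-14178 - 36572) = 44165/(-50750) = 44165*(-1/50750) = -8833/10150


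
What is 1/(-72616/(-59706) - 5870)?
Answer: -29853/175200802 ≈ -0.00017039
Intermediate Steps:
1/(-72616/(-59706) - 5870) = 1/(-72616*(-1/59706) - 5870) = 1/(36308/29853 - 5870) = 1/(-175200802/29853) = -29853/175200802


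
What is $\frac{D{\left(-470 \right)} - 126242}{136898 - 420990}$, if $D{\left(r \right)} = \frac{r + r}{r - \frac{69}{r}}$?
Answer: $\frac{13938852651}{31368160226} \approx 0.44436$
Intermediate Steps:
$D{\left(r \right)} = \frac{2 r}{r - \frac{69}{r}}$
$\frac{D{\left(-470 \right)} - 126242}{136898 - 420990} = \frac{\frac{2 \left(-470\right)^{2}}{-69 + \left(-470\right)^{2}} - 126242}{136898 - 420990} = \frac{2 \cdot 220900 \frac{1}{-69 + 220900} - 126242}{-284092} = \left(2 \cdot 220900 \cdot \frac{1}{220831} - 126242\right) \left(- \frac{1}{284092}\right) = \left(\frac{441800}{220831} - 126242\right) \left(- \frac{1}{284092}\right) = \left(- \frac{27877705302}{220831}\right) \left(- \frac{1}{284092}\right) = \frac{13938852651}{31368160226}$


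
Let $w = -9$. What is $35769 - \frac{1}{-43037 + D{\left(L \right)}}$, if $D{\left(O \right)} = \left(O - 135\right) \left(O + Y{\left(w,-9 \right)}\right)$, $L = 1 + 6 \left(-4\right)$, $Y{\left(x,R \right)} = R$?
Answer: $\frac{1358542390}{37981} \approx 35769.0$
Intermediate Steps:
$L = -23$ ($L = 1 - 24 = -23$)
$D{\left(O \right)} = \left(-135 + O\right) \left(-9 + O\right)$ ($D{\left(O \right)} = \left(O - 135\right) \left(O - 9\right) = \left(-135 + O\right) \left(-9 + O\right)$)
$35769 - \frac{1}{-43037 + D{\left(L \right)}} = 35769 - \frac{1}{-43037 + \left(1215 + \left(-23\right)^{2} - -3312\right)} = 35769 - \frac{1}{-43037 + \left(1215 + 529 + 3312\right)} = 35769 - \frac{1}{-43037 + 5056} = 35769 - \frac{1}{-37981} = 35769 - - \frac{1}{37981} = 35769 + \frac{1}{37981} = \frac{1358542390}{37981}$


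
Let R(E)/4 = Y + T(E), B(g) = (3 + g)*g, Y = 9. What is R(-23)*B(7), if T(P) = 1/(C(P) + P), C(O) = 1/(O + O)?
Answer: 2655800/1059 ≈ 2507.8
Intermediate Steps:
B(g) = g*(3 + g)
C(O) = 1/(2*O)
T(P) = 1/(P + 1/(2*P)) (T(P) = 1/(1/(2*P) + P) = 1/(P + 1/(2*P)))
R(E) = 36 + 8*E/(1 + 2*E²) (R(E) = 4*(9 + 2*E/(1 + 2*E²)) = 36 + 8*E/(1 + 2*E²))
R(-23)*B(7) = (36 + 4/(-23 + (½)/(-23)))*(7*(3 + 7)) = (36 + 4/(-23 + (½)*(-1/23)))*(7*10) = (36 + 4/(-23 - 1/46))*70 = (36 + 4/(-1059/46))*70 = (36 + 4*(-46/1059))*70 = (36 - 184/1059)*70 = (37940/1059)*70 = 2655800/1059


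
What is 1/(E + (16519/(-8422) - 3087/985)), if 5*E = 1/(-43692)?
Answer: -181227206820/923429698501 ≈ -0.19625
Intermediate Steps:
E = -1/218460 (E = (⅕)/(-43692) = (⅕)*(-1/43692) = -1/218460 ≈ -4.5775e-6)
1/(E + (16519/(-8422) - 3087/985)) = 1/(-1/218460 + (16519/(-8422) - 3087/985)) = 1/(-1/218460 + (16519*(-1/8422) - 3087*1/985)) = 1/(-1/218460 + (-16519/8422 - 3087/985)) = 1/(-1/218460 - 42269929/8295670) = 1/(-923429698501/181227206820) = -181227206820/923429698501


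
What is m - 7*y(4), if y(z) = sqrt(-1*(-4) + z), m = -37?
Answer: -37 - 14*sqrt(2) ≈ -56.799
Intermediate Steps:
y(z) = sqrt(4 + z)
m - 7*y(4) = -37 - 7*sqrt(4 + 4) = -37 - 14*sqrt(2)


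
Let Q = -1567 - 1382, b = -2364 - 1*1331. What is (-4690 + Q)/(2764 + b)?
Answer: 7639/931 ≈ 8.2052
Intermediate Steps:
b = -3695 (b = -2364 - 1331 = -3695)
Q = -2949
(-4690 + Q)/(2764 + b) = (-4690 - 2949)/(2764 - 3695) = -7639/(-931) = -7639*(-1/931) = 7639/931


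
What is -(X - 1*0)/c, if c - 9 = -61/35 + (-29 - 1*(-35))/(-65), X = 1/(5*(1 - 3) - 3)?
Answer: 7/652 ≈ 0.010736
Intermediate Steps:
X = -1/13 (X = 1/(5*(-2) - 3) = 1/(-10 - 3) = 1/(-13) = -1/13 ≈ -0.076923)
c = 652/91 (c = 9 + (-61/35 + (-29 - 1*(-35))/(-65)) = 9 + (-61*1/35 + (-29 + 35)*(-1/65)) = 9 + (-61/35 + 6*(-1/65)) = 9 + (-61/35 - 6/65) = 9 - 167/91 = 652/91 ≈ 7.1648)
-(X - 1*0)/c = -(-1/13 - 1*0)/652/91 = -91*(-1/13 + 0)/652 = -91*(-1)/(652*13) = -1*(-7/652) = 7/652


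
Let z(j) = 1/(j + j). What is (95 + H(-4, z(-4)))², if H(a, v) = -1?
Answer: 8836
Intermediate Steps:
z(j) = 1/(2*j)
(95 + H(-4, z(-4)))² = (95 - 1)² = 94² = 8836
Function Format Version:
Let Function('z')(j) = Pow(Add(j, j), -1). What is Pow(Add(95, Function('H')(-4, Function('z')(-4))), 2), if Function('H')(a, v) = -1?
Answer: 8836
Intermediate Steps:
Function('z')(j) = Mul(Rational(1, 2), Pow(j, -1)) (Function('z')(j) = Pow(Mul(2, j), -1) = Mul(Rational(1, 2), Pow(j, -1)))
Pow(Add(95, Function('H')(-4, Function('z')(-4))), 2) = Pow(Add(95, -1), 2) = Pow(94, 2) = 8836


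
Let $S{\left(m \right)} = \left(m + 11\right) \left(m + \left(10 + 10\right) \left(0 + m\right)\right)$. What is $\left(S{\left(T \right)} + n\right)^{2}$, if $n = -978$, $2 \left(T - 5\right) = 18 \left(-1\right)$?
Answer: $2452356$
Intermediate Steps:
$T = -4$ ($T = 5 + \frac{18 \left(-1\right)}{2} = 5 + \frac{1}{2} \left(-18\right) = 5 - 9 = -4$)
$S{\left(m \right)} = 21 m \left(11 + m\right)$ ($S{\left(m \right)} = \left(11 + m\right) \left(m + 20 m\right) = \left(11 + m\right) 21 m = 21 m \left(11 + m\right)$)
$\left(S{\left(T \right)} + n\right)^{2} = \left(21 \left(-4\right) \left(11 - 4\right) - 978\right)^{2} = \left(21 \left(-4\right) 7 - 978\right)^{2} = \left(-588 - 978\right)^{2} = \left(-1566\right)^{2} = 2452356$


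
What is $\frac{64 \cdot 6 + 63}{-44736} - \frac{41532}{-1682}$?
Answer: $\frac{309537283}{12540992} \approx 24.682$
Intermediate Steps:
$\frac{64 \cdot 6 + 63}{-44736} - \frac{41532}{-1682} = \left(384 + 63\right) \left(- \frac{1}{44736}\right) - - \frac{20766}{841} = 447 \left(- \frac{1}{44736}\right) + \frac{20766}{841} = - \frac{149}{14912} + \frac{20766}{841} = \frac{309537283}{12540992}$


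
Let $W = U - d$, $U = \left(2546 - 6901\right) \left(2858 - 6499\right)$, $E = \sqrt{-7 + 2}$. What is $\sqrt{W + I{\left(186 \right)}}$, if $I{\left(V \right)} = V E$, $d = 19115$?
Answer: $\sqrt{15837440 + 186 i \sqrt{5}} \approx 3979.6 + 0.05 i$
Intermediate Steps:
$E = i \sqrt{5}$ ($E = \sqrt{-5} = i \sqrt{5} \approx 2.2361 i$)
$U = 15856555$ ($U = \left(-4355\right) \left(-3641\right) = 15856555$)
$I{\left(V \right)} = i V \sqrt{5}$ ($I{\left(V \right)} = V i \sqrt{5} = i V \sqrt{5}$)
$W = 15837440$ ($W = 15856555 - 19115 = 15837440$)
$\sqrt{W + I{\left(186 \right)}} = \sqrt{15837440 + i 186 \sqrt{5}} = \sqrt{15837440 + 186 i \sqrt{5}}$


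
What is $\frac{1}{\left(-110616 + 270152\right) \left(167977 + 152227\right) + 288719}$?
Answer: $\frac{1}{51084354063} \approx 1.9575 \cdot 10^{-11}$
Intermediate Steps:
$\frac{1}{\left(-110616 + 270152\right) \left(167977 + 152227\right) + 288719} = \frac{1}{159536 \cdot 320204 + 288719} = \frac{1}{51084065344 + 288719} = \frac{1}{51084354063}$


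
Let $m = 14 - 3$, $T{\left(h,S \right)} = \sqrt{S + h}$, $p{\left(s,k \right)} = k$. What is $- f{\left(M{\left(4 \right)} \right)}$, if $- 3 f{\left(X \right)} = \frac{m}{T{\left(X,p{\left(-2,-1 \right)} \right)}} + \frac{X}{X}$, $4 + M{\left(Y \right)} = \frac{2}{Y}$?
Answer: $\frac{1}{3} - \frac{11 i \sqrt{2}}{9} \approx 0.33333 - 1.7285 i$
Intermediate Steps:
$M{\left(Y \right)} = -4 + \frac{2}{Y}$
$m = 11$
$f{\left(X \right)} = - \frac{1}{3} - \frac{11}{3 \sqrt{-1 + X}}$ ($f{\left(X \right)} = - \frac{\frac{11}{\sqrt{-1 + X}} + \frac{X}{X}}{3} = - \frac{\frac{11}{\sqrt{-1 + X}} + 1}{3} = - \frac{1 + \frac{11}{\sqrt{-1 + X}}}{3} = - \frac{1}{3} - \frac{11}{3 \sqrt{-1 + X}}$)
$- f{\left(M{\left(4 \right)} \right)} = - (- \frac{1}{3} - \frac{11}{3 \sqrt{-1 - \left(4 - \frac{2}{4}\right)}}) = - (- \frac{1}{3} - \frac{11}{3 \sqrt{-1 + \left(-4 + 2 \cdot \frac{1}{4}\right)}}) = - (- \frac{1}{3} - \frac{11}{3 \sqrt{-1 + \left(-4 + \frac{1}{2}\right)}}) = - (- \frac{1}{3} - \frac{11}{3 \sqrt{-1 - \frac{7}{2}}}) = - (- \frac{1}{3} - \frac{11}{3 \frac{3 i \sqrt{2}}{2}}) = - (- \frac{1}{3} - \frac{11 \left(- \frac{i \sqrt{2}}{3}\right)}{3}) = - (- \frac{1}{3} + \frac{11 i \sqrt{2}}{9}) = \frac{1}{3} - \frac{11 i \sqrt{2}}{9}$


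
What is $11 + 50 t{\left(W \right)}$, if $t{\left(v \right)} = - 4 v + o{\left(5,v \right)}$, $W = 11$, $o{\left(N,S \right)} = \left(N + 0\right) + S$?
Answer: $-1389$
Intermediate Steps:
$o{\left(N,S \right)} = N + S$
$t{\left(v \right)} = 5 - 3 v$ ($t{\left(v \right)} = - 4 v + \left(5 + v\right) = 5 - 3 v$)
$11 + 50 t{\left(W \right)} = 11 + 50 \left(5 - 33\right) = 11 + 50 \left(-28\right) = 11 - 1400 = -1389$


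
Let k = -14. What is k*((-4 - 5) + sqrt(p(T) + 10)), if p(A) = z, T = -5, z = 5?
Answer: 126 - 14*sqrt(15) ≈ 71.778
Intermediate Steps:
p(A) = 5
k*((-4 - 5) + sqrt(p(T) + 10)) = -14*((-4 - 5) + sqrt(5 + 10)) = -14*(-9 + sqrt(15)) = 126 - 14*sqrt(15)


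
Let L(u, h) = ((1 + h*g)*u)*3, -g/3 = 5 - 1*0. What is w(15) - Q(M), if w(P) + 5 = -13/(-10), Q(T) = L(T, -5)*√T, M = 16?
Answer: -145957/10 ≈ -14596.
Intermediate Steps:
g = -15 (g = -3*(5 - 1*0) = -3*(5 + 0) = -3*5 = -15)
L(u, h) = 3*u*(1 - 15*h) (L(u, h) = ((1 + h*(-15))*u)*3 = ((1 - 15*h)*u)*3 = (u*(1 - 15*h))*3 = 3*u*(1 - 15*h))
Q(T) = 228*T^(3/2) (Q(T) = (3*T*(1 - 15*(-5)))*√T = (3*T*(1 + 75))*√T = (3*T*76)*√T = (228*T)*√T = 228*T^(3/2))
w(P) = -37/10 (w(P) = -5 - 13/(-10) = -5 - 13*(-⅒) = -5 + 13/10 = -37/10)
w(15) - Q(M) = -37/10 - 228*16^(3/2) = -37/10 - 228*64 = -37/10 - 1*14592 = -37/10 - 14592 = -145957/10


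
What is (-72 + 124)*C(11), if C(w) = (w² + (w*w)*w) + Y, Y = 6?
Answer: 75816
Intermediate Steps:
C(w) = 6 + w² + w³ (C(w) = (w² + (w*w)*w) + 6 = (w² + w²*w) + 6 = (w² + w³) + 6 = 6 + w² + w³)
(-72 + 124)*C(11) = (-72 + 124)*(6 + 11² + 11³) = 52*(6 + 121 + 1331) = 52*1458 = 75816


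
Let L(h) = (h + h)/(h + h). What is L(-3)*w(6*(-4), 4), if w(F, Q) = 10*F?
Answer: -240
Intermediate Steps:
L(h) = 1 (L(h) = (2*h)/((2*h)) = (2*h)*(1/(2*h)) = 1)
L(-3)*w(6*(-4), 4) = 1*(10*(6*(-4))) = 1*(10*(-24)) = 1*(-240) = -240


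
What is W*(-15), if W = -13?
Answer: 195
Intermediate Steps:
W*(-15) = -13*(-15) = 195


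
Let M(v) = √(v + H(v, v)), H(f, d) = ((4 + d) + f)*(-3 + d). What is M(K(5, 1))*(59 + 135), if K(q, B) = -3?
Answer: 582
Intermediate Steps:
H(f, d) = (-3 + d)*(4 + d + f) (H(f, d) = (4 + d + f)*(-3 + d) = (-3 + d)*(4 + d + f))
M(v) = √(-12 - v + 2*v²) (M(v) = √(v + (-12 + v + v² - 3*v + v*v)) = √(v + (-12 + v + v² - 3*v + v²)) = √(v + (-12 - 2*v + 2*v²)) = √(-12 - v + 2*v²))
M(K(5, 1))*(59 + 135) = √(-12 - 1*(-3) + 2*(-3)²)*(59 + 135) = √(-12 + 3 + 2*9)*194 = √(-12 + 3 + 18)*194 = √9*194 = 3*194 = 582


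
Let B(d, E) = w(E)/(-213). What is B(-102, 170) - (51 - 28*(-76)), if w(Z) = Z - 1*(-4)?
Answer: -154767/71 ≈ -2179.8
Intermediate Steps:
w(Z) = 4 + Z (w(Z) = Z + 4 = 4 + Z)
B(d, E) = -4/213 - E/213 (B(d, E) = (4 + E)/(-213) = (4 + E)*(-1/213) = -4/213 - E/213)
B(-102, 170) - (51 - 28*(-76)) = (-4/213 - 1/213*170) - (51 - 28*(-76)) = (-4/213 - 170/213) - (51 + 2128) = -58/71 - 1*2179 = -58/71 - 2179 = -154767/71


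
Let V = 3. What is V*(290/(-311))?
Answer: -870/311 ≈ -2.7974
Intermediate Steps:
V*(290/(-311)) = 3*(290/(-311)) = 3*(290*(-1/311)) = 3*(-290/311) = -870/311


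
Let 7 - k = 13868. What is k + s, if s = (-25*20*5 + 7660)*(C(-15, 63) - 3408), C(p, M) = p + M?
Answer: -17351461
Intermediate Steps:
k = -13861 (k = 7 - 1*13868 = 7 - 13868 = -13861)
C(p, M) = M + p
s = -17337600 (s = (-25*20*5 + 7660)*((63 - 15) - 3408) = (-500*5 + 7660)*(48 - 3408) = (-2500 + 7660)*(-3360) = 5160*(-3360) = -17337600)
k + s = -13861 - 17337600 = -17351461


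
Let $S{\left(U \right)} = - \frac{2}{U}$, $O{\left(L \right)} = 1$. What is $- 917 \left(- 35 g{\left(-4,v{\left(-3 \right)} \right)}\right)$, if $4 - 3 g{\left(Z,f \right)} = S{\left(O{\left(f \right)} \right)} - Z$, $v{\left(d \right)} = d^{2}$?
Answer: $\frac{64190}{3} \approx 21397.0$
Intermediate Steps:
$g{\left(Z,f \right)} = 2 + \frac{Z}{3}$ ($g{\left(Z,f \right)} = \frac{4}{3} - \frac{- \frac{2}{1} - Z}{3} = \frac{4}{3} - \frac{\left(-2\right) 1 - Z}{3} = \frac{4}{3} - \frac{-2 - Z}{3} = \frac{4}{3} + \left(\frac{2}{3} + \frac{Z}{3}\right) = 2 + \frac{Z}{3}$)
$- 917 \left(- 35 g{\left(-4,v{\left(-3 \right)} \right)}\right) = - 917 \left(- 35 \left(2 + \frac{1}{3} \left(-4\right)\right)\right) = - 917 \left(- 35 \left(2 - \frac{4}{3}\right)\right) = - 917 \left(\left(-35\right) \frac{2}{3}\right) = \left(-917\right) \left(- \frac{70}{3}\right) = \frac{64190}{3}$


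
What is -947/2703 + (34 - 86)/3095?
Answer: -3071521/8365785 ≈ -0.36715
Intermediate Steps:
-947/2703 + (34 - 86)/3095 = -947*1/2703 - 52*1/3095 = -947/2703 - 52/3095 = -3071521/8365785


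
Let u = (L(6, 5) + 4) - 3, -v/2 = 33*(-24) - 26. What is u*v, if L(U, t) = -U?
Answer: -8180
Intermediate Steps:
v = 1636 (v = -2*(33*(-24) - 26) = -2*(-792 - 26) = -2*(-818) = 1636)
u = -5 (u = (-1*6 + 4) - 3 = (-6 + 4) - 3 = -2 - 3 = -5)
u*v = -5*1636 = -8180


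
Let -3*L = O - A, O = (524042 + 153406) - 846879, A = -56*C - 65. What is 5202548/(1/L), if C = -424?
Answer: 334888014760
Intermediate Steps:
A = 23679 (A = -56*(-424) - 65 = 23744 - 65 = 23679)
O = -169431 (O = 677448 - 846879 = -169431)
L = 64370 (L = -(-169431 - 1*23679)/3 = -(-169431 - 23679)/3 = -⅓*(-193110) = 64370)
5202548/(1/L) = 5202548/(1/64370) = 5202548*64370 = 334888014760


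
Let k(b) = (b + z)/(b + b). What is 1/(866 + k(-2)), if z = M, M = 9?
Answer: 4/3457 ≈ 0.0011571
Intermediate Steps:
z = 9
k(b) = (9 + b)/(2*b) (k(b) = (b + 9)/(b + b) = (9 + b)/((2*b)) = (9 + b)*(1/(2*b)) = (9 + b)/(2*b))
1/(866 + k(-2)) = 1/(866 + (½)*(9 - 2)/(-2)) = 1/(866 + (½)*(-½)*7) = 1/(866 - 7/4) = 1/(3457/4) = 4/3457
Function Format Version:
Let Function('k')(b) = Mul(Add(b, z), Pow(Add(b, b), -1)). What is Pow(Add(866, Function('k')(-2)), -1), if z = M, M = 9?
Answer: Rational(4, 3457) ≈ 0.0011571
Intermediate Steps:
z = 9
Function('k')(b) = Mul(Rational(1, 2), Pow(b, -1), Add(9, b)) (Function('k')(b) = Mul(Add(b, 9), Pow(Add(b, b), -1)) = Mul(Add(9, b), Pow(Mul(2, b), -1)) = Mul(Add(9, b), Mul(Rational(1, 2), Pow(b, -1))) = Mul(Rational(1, 2), Pow(b, -1), Add(9, b)))
Pow(Add(866, Function('k')(-2)), -1) = Pow(Add(866, Mul(Rational(1, 2), Pow(-2, -1), Add(9, -2))), -1) = Pow(Add(866, Mul(Rational(1, 2), Rational(-1, 2), 7)), -1) = Pow(Add(866, Rational(-7, 4)), -1) = Pow(Rational(3457, 4), -1) = Rational(4, 3457)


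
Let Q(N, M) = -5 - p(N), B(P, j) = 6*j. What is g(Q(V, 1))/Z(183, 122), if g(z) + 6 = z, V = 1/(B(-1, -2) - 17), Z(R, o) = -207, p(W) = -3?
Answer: 8/207 ≈ 0.038647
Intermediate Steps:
V = -1/29 (V = 1/(6*(-2) - 17) = 1/(-12 - 17) = 1/(-29) = -1/29 ≈ -0.034483)
Q(N, M) = -2 (Q(N, M) = -5 - 1*(-3) = -5 + 3 = -2)
g(z) = -6 + z
g(Q(V, 1))/Z(183, 122) = (-6 - 2)/(-207) = -8*(-1/207) = 8/207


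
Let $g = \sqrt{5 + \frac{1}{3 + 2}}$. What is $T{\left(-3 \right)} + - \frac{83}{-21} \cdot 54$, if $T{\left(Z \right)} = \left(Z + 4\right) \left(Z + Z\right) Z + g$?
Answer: $\frac{1620}{7} + \frac{\sqrt{130}}{5} \approx 233.71$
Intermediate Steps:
$g = \frac{\sqrt{130}}{5}$ ($g = \sqrt{5 + \frac{1}{5}} = \sqrt{\frac{26}{5}} = \frac{\sqrt{130}}{5} \approx 2.2803$)
$T{\left(Z \right)} = \frac{\sqrt{130}}{5} + 2 Z^{2} \left(4 + Z\right)$ ($T{\left(Z \right)} = \left(Z + 4\right) \left(Z + Z\right) Z + \frac{\sqrt{130}}{5} = \left(4 + Z\right) 2 Z Z + \frac{\sqrt{130}}{5} = 2 Z \left(4 + Z\right) Z + \frac{\sqrt{130}}{5} = 2 Z^{2} \left(4 + Z\right) + \frac{\sqrt{130}}{5} = \frac{\sqrt{130}}{5} + 2 Z^{2} \left(4 + Z\right)$)
$T{\left(-3 \right)} + - \frac{83}{-21} \cdot 54 = \left(2 \left(-3\right)^{3} + 8 \left(-3\right)^{2} + \frac{\sqrt{130}}{5}\right) + - \frac{83}{-21} \cdot 54 = \left(2 \left(-27\right) + 8 \cdot 9 + \frac{\sqrt{130}}{5}\right) + \left(-83\right) \left(- \frac{1}{21}\right) 54 = \left(-54 + 72 + \frac{\sqrt{130}}{5}\right) + \frac{83}{21} \cdot 54 = \left(18 + \frac{\sqrt{130}}{5}\right) + \frac{1494}{7} = \frac{1620}{7} + \frac{\sqrt{130}}{5}$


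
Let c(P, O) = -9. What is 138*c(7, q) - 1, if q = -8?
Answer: -1243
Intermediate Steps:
138*c(7, q) - 1 = 138*(-9) - 1 = -1242 - 1 = -1243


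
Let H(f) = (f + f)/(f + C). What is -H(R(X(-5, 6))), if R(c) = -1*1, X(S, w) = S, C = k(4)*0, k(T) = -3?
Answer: -2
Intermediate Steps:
C = 0 (C = -3*0 = 0)
R(c) = -1
H(f) = 2 (H(f) = (f + f)/(f + 0) = (2*f)/f = 2)
-H(R(X(-5, 6))) = -1*2 = -2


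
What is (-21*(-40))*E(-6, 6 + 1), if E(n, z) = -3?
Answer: -2520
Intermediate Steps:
(-21*(-40))*E(-6, 6 + 1) = -21*(-40)*(-3) = 840*(-3) = -2520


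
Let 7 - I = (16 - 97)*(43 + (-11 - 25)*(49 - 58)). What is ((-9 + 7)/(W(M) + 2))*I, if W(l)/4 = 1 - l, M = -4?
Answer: -29734/11 ≈ -2703.1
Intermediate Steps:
W(l) = 4 - 4*l (W(l) = 4*(1 - l) = 4 - 4*l)
I = 29734 (I = 7 - (16 - 97)*(43 + (-11 - 25)*(49 - 58)) = 7 - (-81)*(43 - 36*(-9)) = 7 - (-81)*(43 + 324) = 7 - (-81)*367 = 7 - 1*(-29727) = 7 + 29727 = 29734)
((-9 + 7)/(W(M) + 2))*I = ((-9 + 7)/((4 - 4*(-4)) + 2))*29734 = -2/((4 + 16) + 2)*29734 = -2/(20 + 2)*29734 = -2/22*29734 = -2*1/22*29734 = -1/11*29734 = -29734/11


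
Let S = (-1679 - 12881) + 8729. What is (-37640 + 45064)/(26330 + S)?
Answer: 7424/20499 ≈ 0.36216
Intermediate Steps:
S = -5831 (S = -14560 + 8729 = -5831)
(-37640 + 45064)/(26330 + S) = (-37640 + 45064)/(26330 - 5831) = 7424/20499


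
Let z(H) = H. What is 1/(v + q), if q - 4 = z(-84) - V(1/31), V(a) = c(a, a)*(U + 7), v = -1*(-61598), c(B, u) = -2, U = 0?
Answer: 1/61532 ≈ 1.6252e-5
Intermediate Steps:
v = 61598
V(a) = -14 (V(a) = -2*(0 + 7) = -2*7 = -14)
q = -66 (q = 4 + (-84 - 1*(-14)) = 4 + (-84 + 14) = 4 - 70 = -66)
1/(v + q) = 1/(61598 - 66) = 1/61532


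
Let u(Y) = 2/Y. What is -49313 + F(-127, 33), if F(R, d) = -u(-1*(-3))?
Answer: -147941/3 ≈ -49314.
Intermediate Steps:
F(R, d) = -⅔ (F(R, d) = -2/((-1*(-3))) = -2/3 = -1*⅔ = -⅔)
-49313 + F(-127, 33) = -49313 - ⅔ = -147941/3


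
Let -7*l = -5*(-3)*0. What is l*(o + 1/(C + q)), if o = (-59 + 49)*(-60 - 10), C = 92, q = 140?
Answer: 0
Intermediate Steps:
o = 700 (o = -10*(-70) = 700)
l = 0 (l = -(-5*(-3))*0/7 = -15*0/7 = -1/7*0 = 0)
l*(o + 1/(C + q)) = 0*(700 + 1/(92 + 140)) = 0*(700 + 1/232) = 0*(162401/232) = 0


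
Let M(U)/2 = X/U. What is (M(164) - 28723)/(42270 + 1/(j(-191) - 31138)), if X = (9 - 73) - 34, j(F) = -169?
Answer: -36870003444/54257222449 ≈ -0.67954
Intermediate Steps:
X = -98 (X = -64 - 34 = -98)
M(U) = -196/U (M(U) = 2*(-98/U) = -196/U)
(M(164) - 28723)/(42270 + 1/(j(-191) - 31138)) = (-196/164 - 28723)/(42270 + 1/(-169 - 31138)) = (-196*1/164 - 28723)/(42270 + 1/(-31307)) = (-49/41 - 28723)/(42270 - 1/31307) = -1177692/(41*1323346889/31307) = -1177692/41*31307/1323346889 = -36870003444/54257222449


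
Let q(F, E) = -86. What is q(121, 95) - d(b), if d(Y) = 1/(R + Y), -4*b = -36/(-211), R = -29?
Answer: -526797/6128 ≈ -85.966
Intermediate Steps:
b = -9/211 (b = -(-9)/(-211) = -(-9)*(-1)/211 = -¼*36/211 = -9/211 ≈ -0.042654)
d(Y) = 1/(-29 + Y)
q(121, 95) - d(b) = -86 - 1/(-29 - 9/211) = -86 - 1/(-6128/211) = -86 - 1*(-211/6128) = -86 + 211/6128 = -526797/6128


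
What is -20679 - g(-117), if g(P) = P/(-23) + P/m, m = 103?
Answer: -48997911/2369 ≈ -20683.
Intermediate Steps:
g(P) = -80*P/2369 (g(P) = P/(-23) + P/103 = P*(-1/23) + P*(1/103) = -P/23 + P/103 = -80*P/2369)
-20679 - g(-117) = -20679 - (-80)*(-117)/2369 = -20679 - 1*9360/2369 = -20679 - 9360/2369 = -48997911/2369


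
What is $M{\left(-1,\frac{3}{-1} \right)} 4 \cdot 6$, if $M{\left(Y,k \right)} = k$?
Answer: $-72$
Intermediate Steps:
$M{\left(-1,\frac{3}{-1} \right)} 4 \cdot 6 = \frac{3}{-1} \cdot 4 \cdot 6 = 3 \left(-1\right) 4 \cdot 6 = \left(-3\right) 4 \cdot 6 = \left(-12\right) 6 = -72$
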